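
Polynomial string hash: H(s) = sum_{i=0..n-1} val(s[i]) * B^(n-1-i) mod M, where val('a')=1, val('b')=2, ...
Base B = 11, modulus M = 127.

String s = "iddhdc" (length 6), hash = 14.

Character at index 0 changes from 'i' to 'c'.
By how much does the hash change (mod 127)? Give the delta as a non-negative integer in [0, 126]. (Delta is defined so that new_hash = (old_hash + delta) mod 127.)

Delta formula: (val(new) - val(old)) * B^(n-1-k) mod M
  val('c') - val('i') = 3 - 9 = -6
  B^(n-1-k) = 11^5 mod 127 = 15
  Delta = -6 * 15 mod 127 = 37

Answer: 37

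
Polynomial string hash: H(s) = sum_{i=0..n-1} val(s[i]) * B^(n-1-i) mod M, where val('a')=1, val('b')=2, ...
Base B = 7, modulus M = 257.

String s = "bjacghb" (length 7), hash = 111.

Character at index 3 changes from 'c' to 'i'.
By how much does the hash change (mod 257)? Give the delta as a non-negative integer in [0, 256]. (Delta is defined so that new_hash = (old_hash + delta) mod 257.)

Delta formula: (val(new) - val(old)) * B^(n-1-k) mod M
  val('i') - val('c') = 9 - 3 = 6
  B^(n-1-k) = 7^3 mod 257 = 86
  Delta = 6 * 86 mod 257 = 2

Answer: 2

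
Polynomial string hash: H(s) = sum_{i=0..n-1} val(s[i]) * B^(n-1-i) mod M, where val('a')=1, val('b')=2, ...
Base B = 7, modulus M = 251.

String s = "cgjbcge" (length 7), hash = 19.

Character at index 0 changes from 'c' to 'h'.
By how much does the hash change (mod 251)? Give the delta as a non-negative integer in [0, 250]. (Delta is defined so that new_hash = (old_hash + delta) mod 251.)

Answer: 152

Derivation:
Delta formula: (val(new) - val(old)) * B^(n-1-k) mod M
  val('h') - val('c') = 8 - 3 = 5
  B^(n-1-k) = 7^6 mod 251 = 181
  Delta = 5 * 181 mod 251 = 152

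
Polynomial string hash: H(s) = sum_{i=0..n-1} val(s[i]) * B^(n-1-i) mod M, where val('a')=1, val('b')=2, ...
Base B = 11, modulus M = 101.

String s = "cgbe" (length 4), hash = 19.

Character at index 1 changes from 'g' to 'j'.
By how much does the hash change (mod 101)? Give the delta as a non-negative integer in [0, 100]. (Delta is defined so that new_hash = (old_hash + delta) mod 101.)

Answer: 60

Derivation:
Delta formula: (val(new) - val(old)) * B^(n-1-k) mod M
  val('j') - val('g') = 10 - 7 = 3
  B^(n-1-k) = 11^2 mod 101 = 20
  Delta = 3 * 20 mod 101 = 60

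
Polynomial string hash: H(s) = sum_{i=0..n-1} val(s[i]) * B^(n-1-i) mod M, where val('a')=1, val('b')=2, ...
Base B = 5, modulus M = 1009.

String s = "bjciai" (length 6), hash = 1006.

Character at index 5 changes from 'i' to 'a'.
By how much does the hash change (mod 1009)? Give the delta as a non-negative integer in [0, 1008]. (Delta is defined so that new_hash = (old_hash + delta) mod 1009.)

Delta formula: (val(new) - val(old)) * B^(n-1-k) mod M
  val('a') - val('i') = 1 - 9 = -8
  B^(n-1-k) = 5^0 mod 1009 = 1
  Delta = -8 * 1 mod 1009 = 1001

Answer: 1001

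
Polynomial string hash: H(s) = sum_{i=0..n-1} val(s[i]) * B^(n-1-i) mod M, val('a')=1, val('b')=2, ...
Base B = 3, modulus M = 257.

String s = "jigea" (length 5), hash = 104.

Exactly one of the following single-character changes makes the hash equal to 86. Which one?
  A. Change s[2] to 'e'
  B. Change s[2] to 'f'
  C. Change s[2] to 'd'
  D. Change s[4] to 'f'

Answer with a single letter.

Answer: A

Derivation:
Option A: s[2]='g'->'e', delta=(5-7)*3^2 mod 257 = 239, hash=104+239 mod 257 = 86 <-- target
Option B: s[2]='g'->'f', delta=(6-7)*3^2 mod 257 = 248, hash=104+248 mod 257 = 95
Option C: s[2]='g'->'d', delta=(4-7)*3^2 mod 257 = 230, hash=104+230 mod 257 = 77
Option D: s[4]='a'->'f', delta=(6-1)*3^0 mod 257 = 5, hash=104+5 mod 257 = 109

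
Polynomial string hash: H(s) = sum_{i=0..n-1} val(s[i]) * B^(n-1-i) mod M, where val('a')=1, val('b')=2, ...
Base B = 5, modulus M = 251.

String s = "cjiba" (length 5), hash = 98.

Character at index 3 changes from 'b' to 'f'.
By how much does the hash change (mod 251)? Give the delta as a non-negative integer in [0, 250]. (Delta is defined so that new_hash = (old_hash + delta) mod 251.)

Answer: 20

Derivation:
Delta formula: (val(new) - val(old)) * B^(n-1-k) mod M
  val('f') - val('b') = 6 - 2 = 4
  B^(n-1-k) = 5^1 mod 251 = 5
  Delta = 4 * 5 mod 251 = 20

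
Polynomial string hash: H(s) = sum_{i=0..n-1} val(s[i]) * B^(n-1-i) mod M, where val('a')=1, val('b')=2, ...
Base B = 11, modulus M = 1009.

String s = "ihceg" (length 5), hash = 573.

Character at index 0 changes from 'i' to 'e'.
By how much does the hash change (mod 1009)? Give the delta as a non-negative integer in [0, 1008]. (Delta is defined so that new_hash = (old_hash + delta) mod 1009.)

Delta formula: (val(new) - val(old)) * B^(n-1-k) mod M
  val('e') - val('i') = 5 - 9 = -4
  B^(n-1-k) = 11^4 mod 1009 = 515
  Delta = -4 * 515 mod 1009 = 967

Answer: 967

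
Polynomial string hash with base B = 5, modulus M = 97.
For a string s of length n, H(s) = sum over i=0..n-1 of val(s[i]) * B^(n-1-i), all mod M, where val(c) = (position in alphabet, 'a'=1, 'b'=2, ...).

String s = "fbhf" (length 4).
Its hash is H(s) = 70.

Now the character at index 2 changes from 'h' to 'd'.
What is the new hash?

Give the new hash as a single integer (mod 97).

val('h') = 8, val('d') = 4
Position k = 2, exponent = n-1-k = 1
B^1 mod M = 5^1 mod 97 = 5
Delta = (4 - 8) * 5 mod 97 = 77
New hash = (70 + 77) mod 97 = 50

Answer: 50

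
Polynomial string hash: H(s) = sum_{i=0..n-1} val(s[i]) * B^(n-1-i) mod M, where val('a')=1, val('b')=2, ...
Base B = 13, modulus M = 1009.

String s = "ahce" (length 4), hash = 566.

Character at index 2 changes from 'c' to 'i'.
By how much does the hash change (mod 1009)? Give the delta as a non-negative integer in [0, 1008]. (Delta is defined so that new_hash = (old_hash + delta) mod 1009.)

Answer: 78

Derivation:
Delta formula: (val(new) - val(old)) * B^(n-1-k) mod M
  val('i') - val('c') = 9 - 3 = 6
  B^(n-1-k) = 13^1 mod 1009 = 13
  Delta = 6 * 13 mod 1009 = 78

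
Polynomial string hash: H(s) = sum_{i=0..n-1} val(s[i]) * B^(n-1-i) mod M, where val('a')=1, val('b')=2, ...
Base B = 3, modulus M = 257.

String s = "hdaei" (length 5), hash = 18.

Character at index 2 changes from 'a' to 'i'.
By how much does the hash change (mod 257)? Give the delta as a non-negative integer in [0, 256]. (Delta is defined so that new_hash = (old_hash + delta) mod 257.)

Answer: 72

Derivation:
Delta formula: (val(new) - val(old)) * B^(n-1-k) mod M
  val('i') - val('a') = 9 - 1 = 8
  B^(n-1-k) = 3^2 mod 257 = 9
  Delta = 8 * 9 mod 257 = 72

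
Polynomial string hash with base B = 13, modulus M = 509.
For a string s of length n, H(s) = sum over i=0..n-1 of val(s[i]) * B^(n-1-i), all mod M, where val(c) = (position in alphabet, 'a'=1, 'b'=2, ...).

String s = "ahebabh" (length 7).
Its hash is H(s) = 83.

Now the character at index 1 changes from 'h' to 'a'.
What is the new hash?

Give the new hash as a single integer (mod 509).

val('h') = 8, val('a') = 1
Position k = 1, exponent = n-1-k = 5
B^5 mod M = 13^5 mod 509 = 232
Delta = (1 - 8) * 232 mod 509 = 412
New hash = (83 + 412) mod 509 = 495

Answer: 495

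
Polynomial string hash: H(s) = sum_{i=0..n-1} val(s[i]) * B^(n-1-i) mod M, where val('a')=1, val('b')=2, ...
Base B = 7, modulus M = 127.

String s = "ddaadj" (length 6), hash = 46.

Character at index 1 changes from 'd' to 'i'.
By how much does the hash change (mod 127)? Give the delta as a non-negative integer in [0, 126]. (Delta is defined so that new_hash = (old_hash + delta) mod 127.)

Answer: 67

Derivation:
Delta formula: (val(new) - val(old)) * B^(n-1-k) mod M
  val('i') - val('d') = 9 - 4 = 5
  B^(n-1-k) = 7^4 mod 127 = 115
  Delta = 5 * 115 mod 127 = 67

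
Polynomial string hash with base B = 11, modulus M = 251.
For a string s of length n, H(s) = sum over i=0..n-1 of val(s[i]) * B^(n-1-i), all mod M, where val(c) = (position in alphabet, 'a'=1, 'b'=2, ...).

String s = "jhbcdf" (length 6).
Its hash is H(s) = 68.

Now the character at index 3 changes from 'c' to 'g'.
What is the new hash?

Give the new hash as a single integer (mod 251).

Answer: 50

Derivation:
val('c') = 3, val('g') = 7
Position k = 3, exponent = n-1-k = 2
B^2 mod M = 11^2 mod 251 = 121
Delta = (7 - 3) * 121 mod 251 = 233
New hash = (68 + 233) mod 251 = 50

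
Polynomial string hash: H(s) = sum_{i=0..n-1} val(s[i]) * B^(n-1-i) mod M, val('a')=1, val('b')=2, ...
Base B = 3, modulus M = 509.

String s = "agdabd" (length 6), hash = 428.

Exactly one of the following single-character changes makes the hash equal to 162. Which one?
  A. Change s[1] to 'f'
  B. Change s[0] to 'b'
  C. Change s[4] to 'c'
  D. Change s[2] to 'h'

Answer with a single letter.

Answer: B

Derivation:
Option A: s[1]='g'->'f', delta=(6-7)*3^4 mod 509 = 428, hash=428+428 mod 509 = 347
Option B: s[0]='a'->'b', delta=(2-1)*3^5 mod 509 = 243, hash=428+243 mod 509 = 162 <-- target
Option C: s[4]='b'->'c', delta=(3-2)*3^1 mod 509 = 3, hash=428+3 mod 509 = 431
Option D: s[2]='d'->'h', delta=(8-4)*3^3 mod 509 = 108, hash=428+108 mod 509 = 27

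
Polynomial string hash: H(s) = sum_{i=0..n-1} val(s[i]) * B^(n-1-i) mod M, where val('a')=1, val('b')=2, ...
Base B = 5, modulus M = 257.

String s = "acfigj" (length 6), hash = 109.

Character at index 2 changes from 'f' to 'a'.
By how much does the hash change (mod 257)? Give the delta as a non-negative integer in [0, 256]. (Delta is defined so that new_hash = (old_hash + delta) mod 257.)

Delta formula: (val(new) - val(old)) * B^(n-1-k) mod M
  val('a') - val('f') = 1 - 6 = -5
  B^(n-1-k) = 5^3 mod 257 = 125
  Delta = -5 * 125 mod 257 = 146

Answer: 146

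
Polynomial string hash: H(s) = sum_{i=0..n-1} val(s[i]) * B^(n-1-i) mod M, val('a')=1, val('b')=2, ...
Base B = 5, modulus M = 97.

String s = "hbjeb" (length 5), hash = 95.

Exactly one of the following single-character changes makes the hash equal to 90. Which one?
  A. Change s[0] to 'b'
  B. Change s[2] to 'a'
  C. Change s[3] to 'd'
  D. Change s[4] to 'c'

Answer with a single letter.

Option A: s[0]='h'->'b', delta=(2-8)*5^4 mod 97 = 33, hash=95+33 mod 97 = 31
Option B: s[2]='j'->'a', delta=(1-10)*5^2 mod 97 = 66, hash=95+66 mod 97 = 64
Option C: s[3]='e'->'d', delta=(4-5)*5^1 mod 97 = 92, hash=95+92 mod 97 = 90 <-- target
Option D: s[4]='b'->'c', delta=(3-2)*5^0 mod 97 = 1, hash=95+1 mod 97 = 96

Answer: C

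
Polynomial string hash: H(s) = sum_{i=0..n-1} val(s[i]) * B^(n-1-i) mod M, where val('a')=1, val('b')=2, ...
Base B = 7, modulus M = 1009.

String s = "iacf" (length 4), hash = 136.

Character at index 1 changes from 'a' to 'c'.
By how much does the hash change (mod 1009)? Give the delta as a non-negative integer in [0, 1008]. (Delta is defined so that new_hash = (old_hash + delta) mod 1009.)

Delta formula: (val(new) - val(old)) * B^(n-1-k) mod M
  val('c') - val('a') = 3 - 1 = 2
  B^(n-1-k) = 7^2 mod 1009 = 49
  Delta = 2 * 49 mod 1009 = 98

Answer: 98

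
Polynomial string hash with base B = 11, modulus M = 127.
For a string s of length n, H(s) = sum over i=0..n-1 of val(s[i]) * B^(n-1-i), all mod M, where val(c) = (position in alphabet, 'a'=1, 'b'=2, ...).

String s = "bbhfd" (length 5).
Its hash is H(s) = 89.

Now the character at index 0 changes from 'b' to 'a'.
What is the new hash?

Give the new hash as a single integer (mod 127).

val('b') = 2, val('a') = 1
Position k = 0, exponent = n-1-k = 4
B^4 mod M = 11^4 mod 127 = 36
Delta = (1 - 2) * 36 mod 127 = 91
New hash = (89 + 91) mod 127 = 53

Answer: 53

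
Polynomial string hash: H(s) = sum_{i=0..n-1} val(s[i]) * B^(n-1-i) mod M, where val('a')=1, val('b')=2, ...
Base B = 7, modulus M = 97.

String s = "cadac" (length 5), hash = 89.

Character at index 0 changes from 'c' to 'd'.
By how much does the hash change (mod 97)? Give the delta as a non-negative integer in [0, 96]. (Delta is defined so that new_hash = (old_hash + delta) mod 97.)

Answer: 73

Derivation:
Delta formula: (val(new) - val(old)) * B^(n-1-k) mod M
  val('d') - val('c') = 4 - 3 = 1
  B^(n-1-k) = 7^4 mod 97 = 73
  Delta = 1 * 73 mod 97 = 73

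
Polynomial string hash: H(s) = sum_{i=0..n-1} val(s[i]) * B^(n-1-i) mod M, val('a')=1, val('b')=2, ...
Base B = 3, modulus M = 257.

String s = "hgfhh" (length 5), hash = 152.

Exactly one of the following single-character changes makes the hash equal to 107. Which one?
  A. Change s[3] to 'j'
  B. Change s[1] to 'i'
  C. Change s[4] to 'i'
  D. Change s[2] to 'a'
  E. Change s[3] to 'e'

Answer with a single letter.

Option A: s[3]='h'->'j', delta=(10-8)*3^1 mod 257 = 6, hash=152+6 mod 257 = 158
Option B: s[1]='g'->'i', delta=(9-7)*3^3 mod 257 = 54, hash=152+54 mod 257 = 206
Option C: s[4]='h'->'i', delta=(9-8)*3^0 mod 257 = 1, hash=152+1 mod 257 = 153
Option D: s[2]='f'->'a', delta=(1-6)*3^2 mod 257 = 212, hash=152+212 mod 257 = 107 <-- target
Option E: s[3]='h'->'e', delta=(5-8)*3^1 mod 257 = 248, hash=152+248 mod 257 = 143

Answer: D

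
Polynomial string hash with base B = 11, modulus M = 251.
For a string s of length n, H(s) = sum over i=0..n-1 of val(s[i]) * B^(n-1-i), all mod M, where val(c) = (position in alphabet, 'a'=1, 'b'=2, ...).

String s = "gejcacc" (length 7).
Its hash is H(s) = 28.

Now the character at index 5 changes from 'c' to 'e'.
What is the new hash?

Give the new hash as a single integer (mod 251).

Answer: 50

Derivation:
val('c') = 3, val('e') = 5
Position k = 5, exponent = n-1-k = 1
B^1 mod M = 11^1 mod 251 = 11
Delta = (5 - 3) * 11 mod 251 = 22
New hash = (28 + 22) mod 251 = 50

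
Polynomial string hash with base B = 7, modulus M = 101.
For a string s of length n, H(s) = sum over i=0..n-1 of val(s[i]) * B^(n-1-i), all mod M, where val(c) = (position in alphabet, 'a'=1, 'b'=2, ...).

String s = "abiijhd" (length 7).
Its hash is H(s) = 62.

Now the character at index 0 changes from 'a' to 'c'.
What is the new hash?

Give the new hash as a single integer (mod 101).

Answer: 30

Derivation:
val('a') = 1, val('c') = 3
Position k = 0, exponent = n-1-k = 6
B^6 mod M = 7^6 mod 101 = 85
Delta = (3 - 1) * 85 mod 101 = 69
New hash = (62 + 69) mod 101 = 30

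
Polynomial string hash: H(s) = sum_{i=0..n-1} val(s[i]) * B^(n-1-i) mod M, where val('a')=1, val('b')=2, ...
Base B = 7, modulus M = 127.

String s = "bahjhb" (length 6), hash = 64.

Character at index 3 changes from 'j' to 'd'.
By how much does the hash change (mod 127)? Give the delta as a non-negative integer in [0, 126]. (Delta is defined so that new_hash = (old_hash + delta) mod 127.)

Answer: 87

Derivation:
Delta formula: (val(new) - val(old)) * B^(n-1-k) mod M
  val('d') - val('j') = 4 - 10 = -6
  B^(n-1-k) = 7^2 mod 127 = 49
  Delta = -6 * 49 mod 127 = 87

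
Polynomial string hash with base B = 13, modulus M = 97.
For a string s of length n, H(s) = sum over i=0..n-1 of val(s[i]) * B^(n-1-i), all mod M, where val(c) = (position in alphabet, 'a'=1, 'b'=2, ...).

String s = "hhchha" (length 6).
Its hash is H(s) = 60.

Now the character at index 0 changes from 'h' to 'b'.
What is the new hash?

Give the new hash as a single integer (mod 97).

val('h') = 8, val('b') = 2
Position k = 0, exponent = n-1-k = 5
B^5 mod M = 13^5 mod 97 = 74
Delta = (2 - 8) * 74 mod 97 = 41
New hash = (60 + 41) mod 97 = 4

Answer: 4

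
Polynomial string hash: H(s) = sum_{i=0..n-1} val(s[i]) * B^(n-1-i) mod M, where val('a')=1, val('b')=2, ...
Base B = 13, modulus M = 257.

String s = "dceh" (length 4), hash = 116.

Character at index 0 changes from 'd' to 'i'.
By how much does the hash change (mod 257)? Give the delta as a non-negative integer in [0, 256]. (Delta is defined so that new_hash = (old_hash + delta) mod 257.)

Answer: 191

Derivation:
Delta formula: (val(new) - val(old)) * B^(n-1-k) mod M
  val('i') - val('d') = 9 - 4 = 5
  B^(n-1-k) = 13^3 mod 257 = 141
  Delta = 5 * 141 mod 257 = 191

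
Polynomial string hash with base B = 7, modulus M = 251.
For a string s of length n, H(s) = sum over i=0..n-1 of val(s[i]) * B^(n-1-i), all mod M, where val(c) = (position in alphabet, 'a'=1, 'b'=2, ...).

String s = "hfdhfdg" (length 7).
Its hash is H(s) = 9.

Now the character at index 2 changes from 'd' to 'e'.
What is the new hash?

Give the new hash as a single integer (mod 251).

Answer: 151

Derivation:
val('d') = 4, val('e') = 5
Position k = 2, exponent = n-1-k = 4
B^4 mod M = 7^4 mod 251 = 142
Delta = (5 - 4) * 142 mod 251 = 142
New hash = (9 + 142) mod 251 = 151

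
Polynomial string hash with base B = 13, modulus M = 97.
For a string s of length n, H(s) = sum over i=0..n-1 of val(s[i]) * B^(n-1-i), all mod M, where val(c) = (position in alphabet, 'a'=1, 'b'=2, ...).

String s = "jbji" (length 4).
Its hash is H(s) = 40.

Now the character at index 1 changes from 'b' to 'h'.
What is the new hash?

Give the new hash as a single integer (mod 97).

Answer: 84

Derivation:
val('b') = 2, val('h') = 8
Position k = 1, exponent = n-1-k = 2
B^2 mod M = 13^2 mod 97 = 72
Delta = (8 - 2) * 72 mod 97 = 44
New hash = (40 + 44) mod 97 = 84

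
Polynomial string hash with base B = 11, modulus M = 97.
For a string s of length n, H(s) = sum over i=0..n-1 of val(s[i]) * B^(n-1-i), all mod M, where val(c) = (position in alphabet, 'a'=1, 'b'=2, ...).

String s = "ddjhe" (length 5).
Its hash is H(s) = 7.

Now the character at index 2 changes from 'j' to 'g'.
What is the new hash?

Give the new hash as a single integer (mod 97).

Answer: 32

Derivation:
val('j') = 10, val('g') = 7
Position k = 2, exponent = n-1-k = 2
B^2 mod M = 11^2 mod 97 = 24
Delta = (7 - 10) * 24 mod 97 = 25
New hash = (7 + 25) mod 97 = 32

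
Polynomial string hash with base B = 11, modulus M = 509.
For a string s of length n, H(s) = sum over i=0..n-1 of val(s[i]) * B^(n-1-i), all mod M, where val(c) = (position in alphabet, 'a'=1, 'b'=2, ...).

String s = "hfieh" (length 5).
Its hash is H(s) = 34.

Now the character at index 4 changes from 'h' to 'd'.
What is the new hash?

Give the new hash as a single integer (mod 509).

val('h') = 8, val('d') = 4
Position k = 4, exponent = n-1-k = 0
B^0 mod M = 11^0 mod 509 = 1
Delta = (4 - 8) * 1 mod 509 = 505
New hash = (34 + 505) mod 509 = 30

Answer: 30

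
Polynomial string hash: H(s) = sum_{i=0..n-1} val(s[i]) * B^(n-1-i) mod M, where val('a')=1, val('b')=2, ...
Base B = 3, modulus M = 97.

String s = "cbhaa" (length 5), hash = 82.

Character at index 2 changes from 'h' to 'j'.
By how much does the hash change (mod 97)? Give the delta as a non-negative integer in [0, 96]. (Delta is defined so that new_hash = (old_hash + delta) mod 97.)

Answer: 18

Derivation:
Delta formula: (val(new) - val(old)) * B^(n-1-k) mod M
  val('j') - val('h') = 10 - 8 = 2
  B^(n-1-k) = 3^2 mod 97 = 9
  Delta = 2 * 9 mod 97 = 18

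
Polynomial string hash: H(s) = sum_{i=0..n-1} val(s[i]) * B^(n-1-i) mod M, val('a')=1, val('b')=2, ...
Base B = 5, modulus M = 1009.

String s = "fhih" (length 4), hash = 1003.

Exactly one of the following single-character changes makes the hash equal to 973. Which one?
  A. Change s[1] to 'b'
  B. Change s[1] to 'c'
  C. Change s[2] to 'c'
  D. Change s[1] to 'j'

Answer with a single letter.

Answer: C

Derivation:
Option A: s[1]='h'->'b', delta=(2-8)*5^2 mod 1009 = 859, hash=1003+859 mod 1009 = 853
Option B: s[1]='h'->'c', delta=(3-8)*5^2 mod 1009 = 884, hash=1003+884 mod 1009 = 878
Option C: s[2]='i'->'c', delta=(3-9)*5^1 mod 1009 = 979, hash=1003+979 mod 1009 = 973 <-- target
Option D: s[1]='h'->'j', delta=(10-8)*5^2 mod 1009 = 50, hash=1003+50 mod 1009 = 44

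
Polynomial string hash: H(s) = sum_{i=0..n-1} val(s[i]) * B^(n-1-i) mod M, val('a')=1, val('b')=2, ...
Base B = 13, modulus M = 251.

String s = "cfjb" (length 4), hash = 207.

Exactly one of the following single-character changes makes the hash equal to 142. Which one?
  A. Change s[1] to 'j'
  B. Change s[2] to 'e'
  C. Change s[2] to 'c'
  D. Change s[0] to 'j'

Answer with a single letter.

Option A: s[1]='f'->'j', delta=(10-6)*13^2 mod 251 = 174, hash=207+174 mod 251 = 130
Option B: s[2]='j'->'e', delta=(5-10)*13^1 mod 251 = 186, hash=207+186 mod 251 = 142 <-- target
Option C: s[2]='j'->'c', delta=(3-10)*13^1 mod 251 = 160, hash=207+160 mod 251 = 116
Option D: s[0]='c'->'j', delta=(10-3)*13^3 mod 251 = 68, hash=207+68 mod 251 = 24

Answer: B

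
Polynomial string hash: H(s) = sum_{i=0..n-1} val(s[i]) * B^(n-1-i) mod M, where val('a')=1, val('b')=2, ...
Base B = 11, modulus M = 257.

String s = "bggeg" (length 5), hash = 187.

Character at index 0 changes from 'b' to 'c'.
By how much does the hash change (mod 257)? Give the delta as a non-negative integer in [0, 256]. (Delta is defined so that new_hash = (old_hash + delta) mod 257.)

Delta formula: (val(new) - val(old)) * B^(n-1-k) mod M
  val('c') - val('b') = 3 - 2 = 1
  B^(n-1-k) = 11^4 mod 257 = 249
  Delta = 1 * 249 mod 257 = 249

Answer: 249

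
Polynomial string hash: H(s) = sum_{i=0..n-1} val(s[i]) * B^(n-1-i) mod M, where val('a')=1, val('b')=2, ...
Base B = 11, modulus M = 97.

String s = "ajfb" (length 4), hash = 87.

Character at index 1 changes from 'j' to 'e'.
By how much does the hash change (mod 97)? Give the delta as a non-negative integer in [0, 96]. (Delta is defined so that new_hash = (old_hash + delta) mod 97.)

Answer: 74

Derivation:
Delta formula: (val(new) - val(old)) * B^(n-1-k) mod M
  val('e') - val('j') = 5 - 10 = -5
  B^(n-1-k) = 11^2 mod 97 = 24
  Delta = -5 * 24 mod 97 = 74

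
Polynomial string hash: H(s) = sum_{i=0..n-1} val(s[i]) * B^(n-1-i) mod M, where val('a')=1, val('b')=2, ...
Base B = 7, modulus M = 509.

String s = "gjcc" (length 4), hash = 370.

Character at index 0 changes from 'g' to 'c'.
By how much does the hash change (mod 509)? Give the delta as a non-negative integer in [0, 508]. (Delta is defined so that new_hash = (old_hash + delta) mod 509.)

Delta formula: (val(new) - val(old)) * B^(n-1-k) mod M
  val('c') - val('g') = 3 - 7 = -4
  B^(n-1-k) = 7^3 mod 509 = 343
  Delta = -4 * 343 mod 509 = 155

Answer: 155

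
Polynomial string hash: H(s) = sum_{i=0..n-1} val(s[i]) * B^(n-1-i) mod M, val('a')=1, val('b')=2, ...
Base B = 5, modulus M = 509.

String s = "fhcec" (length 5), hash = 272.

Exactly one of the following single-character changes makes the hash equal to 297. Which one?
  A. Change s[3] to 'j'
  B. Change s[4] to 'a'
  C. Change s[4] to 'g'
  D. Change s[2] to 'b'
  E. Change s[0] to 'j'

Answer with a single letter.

Answer: A

Derivation:
Option A: s[3]='e'->'j', delta=(10-5)*5^1 mod 509 = 25, hash=272+25 mod 509 = 297 <-- target
Option B: s[4]='c'->'a', delta=(1-3)*5^0 mod 509 = 507, hash=272+507 mod 509 = 270
Option C: s[4]='c'->'g', delta=(7-3)*5^0 mod 509 = 4, hash=272+4 mod 509 = 276
Option D: s[2]='c'->'b', delta=(2-3)*5^2 mod 509 = 484, hash=272+484 mod 509 = 247
Option E: s[0]='f'->'j', delta=(10-6)*5^4 mod 509 = 464, hash=272+464 mod 509 = 227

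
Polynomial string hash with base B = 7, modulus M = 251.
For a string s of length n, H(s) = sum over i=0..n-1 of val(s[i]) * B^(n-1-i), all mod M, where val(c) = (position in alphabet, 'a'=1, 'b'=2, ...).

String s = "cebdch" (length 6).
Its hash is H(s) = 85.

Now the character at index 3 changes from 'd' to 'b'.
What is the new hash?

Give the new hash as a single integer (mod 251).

Answer: 238

Derivation:
val('d') = 4, val('b') = 2
Position k = 3, exponent = n-1-k = 2
B^2 mod M = 7^2 mod 251 = 49
Delta = (2 - 4) * 49 mod 251 = 153
New hash = (85 + 153) mod 251 = 238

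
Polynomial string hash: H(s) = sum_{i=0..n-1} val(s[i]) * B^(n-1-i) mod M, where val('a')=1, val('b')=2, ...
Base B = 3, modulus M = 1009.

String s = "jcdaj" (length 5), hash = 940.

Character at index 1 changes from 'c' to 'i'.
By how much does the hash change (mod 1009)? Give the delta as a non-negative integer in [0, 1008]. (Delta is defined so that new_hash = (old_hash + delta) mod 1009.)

Delta formula: (val(new) - val(old)) * B^(n-1-k) mod M
  val('i') - val('c') = 9 - 3 = 6
  B^(n-1-k) = 3^3 mod 1009 = 27
  Delta = 6 * 27 mod 1009 = 162

Answer: 162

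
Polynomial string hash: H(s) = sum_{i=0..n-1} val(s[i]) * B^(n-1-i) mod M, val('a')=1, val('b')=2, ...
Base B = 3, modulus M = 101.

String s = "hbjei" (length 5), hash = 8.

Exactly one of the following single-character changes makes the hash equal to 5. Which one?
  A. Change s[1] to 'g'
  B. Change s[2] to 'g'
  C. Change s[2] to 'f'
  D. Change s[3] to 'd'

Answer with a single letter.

Answer: D

Derivation:
Option A: s[1]='b'->'g', delta=(7-2)*3^3 mod 101 = 34, hash=8+34 mod 101 = 42
Option B: s[2]='j'->'g', delta=(7-10)*3^2 mod 101 = 74, hash=8+74 mod 101 = 82
Option C: s[2]='j'->'f', delta=(6-10)*3^2 mod 101 = 65, hash=8+65 mod 101 = 73
Option D: s[3]='e'->'d', delta=(4-5)*3^1 mod 101 = 98, hash=8+98 mod 101 = 5 <-- target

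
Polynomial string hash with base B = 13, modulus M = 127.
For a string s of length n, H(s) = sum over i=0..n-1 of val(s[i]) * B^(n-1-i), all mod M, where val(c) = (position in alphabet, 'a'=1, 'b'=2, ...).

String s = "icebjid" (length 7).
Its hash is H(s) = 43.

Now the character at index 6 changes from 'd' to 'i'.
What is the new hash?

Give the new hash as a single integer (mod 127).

val('d') = 4, val('i') = 9
Position k = 6, exponent = n-1-k = 0
B^0 mod M = 13^0 mod 127 = 1
Delta = (9 - 4) * 1 mod 127 = 5
New hash = (43 + 5) mod 127 = 48

Answer: 48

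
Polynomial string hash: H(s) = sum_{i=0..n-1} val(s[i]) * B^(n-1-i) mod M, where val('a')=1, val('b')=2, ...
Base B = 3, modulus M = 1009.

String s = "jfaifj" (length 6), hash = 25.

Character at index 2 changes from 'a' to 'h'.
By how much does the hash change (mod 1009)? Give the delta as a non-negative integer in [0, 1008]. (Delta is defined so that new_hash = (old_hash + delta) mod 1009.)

Delta formula: (val(new) - val(old)) * B^(n-1-k) mod M
  val('h') - val('a') = 8 - 1 = 7
  B^(n-1-k) = 3^3 mod 1009 = 27
  Delta = 7 * 27 mod 1009 = 189

Answer: 189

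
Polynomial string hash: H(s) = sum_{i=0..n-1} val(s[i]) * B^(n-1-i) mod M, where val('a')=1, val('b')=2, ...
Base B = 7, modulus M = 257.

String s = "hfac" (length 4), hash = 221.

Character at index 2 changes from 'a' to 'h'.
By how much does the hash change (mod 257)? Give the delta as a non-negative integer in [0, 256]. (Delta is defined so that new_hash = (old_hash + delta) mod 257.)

Answer: 49

Derivation:
Delta formula: (val(new) - val(old)) * B^(n-1-k) mod M
  val('h') - val('a') = 8 - 1 = 7
  B^(n-1-k) = 7^1 mod 257 = 7
  Delta = 7 * 7 mod 257 = 49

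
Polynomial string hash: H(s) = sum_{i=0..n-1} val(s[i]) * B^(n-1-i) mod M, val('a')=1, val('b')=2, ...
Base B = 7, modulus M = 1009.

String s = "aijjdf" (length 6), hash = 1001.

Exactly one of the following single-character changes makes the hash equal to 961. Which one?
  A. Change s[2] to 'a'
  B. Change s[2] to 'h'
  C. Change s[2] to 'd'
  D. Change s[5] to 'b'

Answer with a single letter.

Answer: C

Derivation:
Option A: s[2]='j'->'a', delta=(1-10)*7^3 mod 1009 = 949, hash=1001+949 mod 1009 = 941
Option B: s[2]='j'->'h', delta=(8-10)*7^3 mod 1009 = 323, hash=1001+323 mod 1009 = 315
Option C: s[2]='j'->'d', delta=(4-10)*7^3 mod 1009 = 969, hash=1001+969 mod 1009 = 961 <-- target
Option D: s[5]='f'->'b', delta=(2-6)*7^0 mod 1009 = 1005, hash=1001+1005 mod 1009 = 997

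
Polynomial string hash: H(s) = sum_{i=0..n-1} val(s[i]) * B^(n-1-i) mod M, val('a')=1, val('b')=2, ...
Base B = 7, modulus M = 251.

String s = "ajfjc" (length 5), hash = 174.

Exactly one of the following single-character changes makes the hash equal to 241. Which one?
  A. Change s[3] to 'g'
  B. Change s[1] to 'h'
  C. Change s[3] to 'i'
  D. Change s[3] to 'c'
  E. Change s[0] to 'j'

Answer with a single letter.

Option A: s[3]='j'->'g', delta=(7-10)*7^1 mod 251 = 230, hash=174+230 mod 251 = 153
Option B: s[1]='j'->'h', delta=(8-10)*7^3 mod 251 = 67, hash=174+67 mod 251 = 241 <-- target
Option C: s[3]='j'->'i', delta=(9-10)*7^1 mod 251 = 244, hash=174+244 mod 251 = 167
Option D: s[3]='j'->'c', delta=(3-10)*7^1 mod 251 = 202, hash=174+202 mod 251 = 125
Option E: s[0]='a'->'j', delta=(10-1)*7^4 mod 251 = 23, hash=174+23 mod 251 = 197

Answer: B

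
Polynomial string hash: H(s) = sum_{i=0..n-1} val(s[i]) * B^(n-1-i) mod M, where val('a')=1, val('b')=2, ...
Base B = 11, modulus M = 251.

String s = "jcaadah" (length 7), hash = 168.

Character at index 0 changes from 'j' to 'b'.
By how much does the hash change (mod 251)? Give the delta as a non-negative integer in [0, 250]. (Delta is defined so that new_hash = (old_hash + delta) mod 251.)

Answer: 227

Derivation:
Delta formula: (val(new) - val(old)) * B^(n-1-k) mod M
  val('b') - val('j') = 2 - 10 = -8
  B^(n-1-k) = 11^6 mod 251 = 3
  Delta = -8 * 3 mod 251 = 227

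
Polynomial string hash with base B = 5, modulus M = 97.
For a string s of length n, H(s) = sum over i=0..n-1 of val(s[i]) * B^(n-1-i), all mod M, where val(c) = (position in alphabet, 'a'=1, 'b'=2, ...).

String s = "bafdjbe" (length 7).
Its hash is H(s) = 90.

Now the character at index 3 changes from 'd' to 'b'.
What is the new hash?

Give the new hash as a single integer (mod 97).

Answer: 34

Derivation:
val('d') = 4, val('b') = 2
Position k = 3, exponent = n-1-k = 3
B^3 mod M = 5^3 mod 97 = 28
Delta = (2 - 4) * 28 mod 97 = 41
New hash = (90 + 41) mod 97 = 34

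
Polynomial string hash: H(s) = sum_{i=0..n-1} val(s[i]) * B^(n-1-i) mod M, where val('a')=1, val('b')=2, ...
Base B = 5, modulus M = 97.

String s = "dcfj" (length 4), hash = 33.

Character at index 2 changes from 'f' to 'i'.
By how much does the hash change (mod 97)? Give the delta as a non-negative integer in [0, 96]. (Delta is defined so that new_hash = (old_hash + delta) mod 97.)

Answer: 15

Derivation:
Delta formula: (val(new) - val(old)) * B^(n-1-k) mod M
  val('i') - val('f') = 9 - 6 = 3
  B^(n-1-k) = 5^1 mod 97 = 5
  Delta = 3 * 5 mod 97 = 15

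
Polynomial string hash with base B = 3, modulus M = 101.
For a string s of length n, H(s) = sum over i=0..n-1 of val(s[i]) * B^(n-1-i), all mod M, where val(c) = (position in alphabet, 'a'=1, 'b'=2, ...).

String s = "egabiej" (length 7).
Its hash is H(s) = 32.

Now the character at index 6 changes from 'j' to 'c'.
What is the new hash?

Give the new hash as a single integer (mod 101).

val('j') = 10, val('c') = 3
Position k = 6, exponent = n-1-k = 0
B^0 mod M = 3^0 mod 101 = 1
Delta = (3 - 10) * 1 mod 101 = 94
New hash = (32 + 94) mod 101 = 25

Answer: 25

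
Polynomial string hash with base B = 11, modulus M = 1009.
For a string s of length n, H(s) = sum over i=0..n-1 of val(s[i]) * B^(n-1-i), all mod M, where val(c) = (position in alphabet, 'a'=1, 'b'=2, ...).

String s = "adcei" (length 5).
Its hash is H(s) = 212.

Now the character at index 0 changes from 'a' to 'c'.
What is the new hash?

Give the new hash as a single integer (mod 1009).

Answer: 233

Derivation:
val('a') = 1, val('c') = 3
Position k = 0, exponent = n-1-k = 4
B^4 mod M = 11^4 mod 1009 = 515
Delta = (3 - 1) * 515 mod 1009 = 21
New hash = (212 + 21) mod 1009 = 233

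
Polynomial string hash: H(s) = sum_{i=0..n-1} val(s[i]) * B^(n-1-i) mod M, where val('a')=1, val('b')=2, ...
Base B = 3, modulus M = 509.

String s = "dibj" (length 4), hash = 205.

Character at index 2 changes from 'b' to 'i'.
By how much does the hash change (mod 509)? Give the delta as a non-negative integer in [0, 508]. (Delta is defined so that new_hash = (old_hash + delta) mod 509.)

Delta formula: (val(new) - val(old)) * B^(n-1-k) mod M
  val('i') - val('b') = 9 - 2 = 7
  B^(n-1-k) = 3^1 mod 509 = 3
  Delta = 7 * 3 mod 509 = 21

Answer: 21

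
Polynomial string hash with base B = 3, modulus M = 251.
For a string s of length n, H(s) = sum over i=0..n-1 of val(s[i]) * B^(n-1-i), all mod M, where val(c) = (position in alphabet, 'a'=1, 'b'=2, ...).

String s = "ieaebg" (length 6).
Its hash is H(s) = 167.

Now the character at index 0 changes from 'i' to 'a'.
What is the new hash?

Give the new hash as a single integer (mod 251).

val('i') = 9, val('a') = 1
Position k = 0, exponent = n-1-k = 5
B^5 mod M = 3^5 mod 251 = 243
Delta = (1 - 9) * 243 mod 251 = 64
New hash = (167 + 64) mod 251 = 231

Answer: 231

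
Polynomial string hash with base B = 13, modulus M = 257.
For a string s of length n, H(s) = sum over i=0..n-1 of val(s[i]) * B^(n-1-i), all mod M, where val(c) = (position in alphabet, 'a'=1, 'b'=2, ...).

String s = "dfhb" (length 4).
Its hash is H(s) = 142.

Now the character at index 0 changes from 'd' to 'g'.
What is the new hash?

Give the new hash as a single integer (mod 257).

val('d') = 4, val('g') = 7
Position k = 0, exponent = n-1-k = 3
B^3 mod M = 13^3 mod 257 = 141
Delta = (7 - 4) * 141 mod 257 = 166
New hash = (142 + 166) mod 257 = 51

Answer: 51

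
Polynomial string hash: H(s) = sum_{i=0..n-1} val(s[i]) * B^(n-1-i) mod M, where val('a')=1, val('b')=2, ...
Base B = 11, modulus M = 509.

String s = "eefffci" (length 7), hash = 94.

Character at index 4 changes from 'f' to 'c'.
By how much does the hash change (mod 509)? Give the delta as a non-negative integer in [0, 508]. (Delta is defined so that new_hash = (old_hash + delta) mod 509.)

Answer: 146

Derivation:
Delta formula: (val(new) - val(old)) * B^(n-1-k) mod M
  val('c') - val('f') = 3 - 6 = -3
  B^(n-1-k) = 11^2 mod 509 = 121
  Delta = -3 * 121 mod 509 = 146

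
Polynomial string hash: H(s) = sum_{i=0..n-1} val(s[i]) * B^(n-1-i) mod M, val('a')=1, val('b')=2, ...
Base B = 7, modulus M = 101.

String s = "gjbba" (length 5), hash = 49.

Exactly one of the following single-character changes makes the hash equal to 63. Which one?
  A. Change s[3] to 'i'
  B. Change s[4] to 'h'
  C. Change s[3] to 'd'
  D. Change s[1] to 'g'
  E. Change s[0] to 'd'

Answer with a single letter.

Option A: s[3]='b'->'i', delta=(9-2)*7^1 mod 101 = 49, hash=49+49 mod 101 = 98
Option B: s[4]='a'->'h', delta=(8-1)*7^0 mod 101 = 7, hash=49+7 mod 101 = 56
Option C: s[3]='b'->'d', delta=(4-2)*7^1 mod 101 = 14, hash=49+14 mod 101 = 63 <-- target
Option D: s[1]='j'->'g', delta=(7-10)*7^3 mod 101 = 82, hash=49+82 mod 101 = 30
Option E: s[0]='g'->'d', delta=(4-7)*7^4 mod 101 = 69, hash=49+69 mod 101 = 17

Answer: C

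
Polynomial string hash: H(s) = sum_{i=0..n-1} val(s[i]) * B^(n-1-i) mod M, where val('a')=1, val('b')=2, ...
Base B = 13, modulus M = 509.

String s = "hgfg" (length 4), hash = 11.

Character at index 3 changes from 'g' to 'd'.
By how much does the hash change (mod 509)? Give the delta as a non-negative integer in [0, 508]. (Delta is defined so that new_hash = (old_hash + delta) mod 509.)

Answer: 506

Derivation:
Delta formula: (val(new) - val(old)) * B^(n-1-k) mod M
  val('d') - val('g') = 4 - 7 = -3
  B^(n-1-k) = 13^0 mod 509 = 1
  Delta = -3 * 1 mod 509 = 506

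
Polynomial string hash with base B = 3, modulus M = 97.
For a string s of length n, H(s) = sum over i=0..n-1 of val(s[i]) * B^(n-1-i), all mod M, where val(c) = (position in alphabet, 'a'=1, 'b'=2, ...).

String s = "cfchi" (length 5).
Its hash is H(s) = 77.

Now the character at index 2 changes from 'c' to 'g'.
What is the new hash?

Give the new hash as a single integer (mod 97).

val('c') = 3, val('g') = 7
Position k = 2, exponent = n-1-k = 2
B^2 mod M = 3^2 mod 97 = 9
Delta = (7 - 3) * 9 mod 97 = 36
New hash = (77 + 36) mod 97 = 16

Answer: 16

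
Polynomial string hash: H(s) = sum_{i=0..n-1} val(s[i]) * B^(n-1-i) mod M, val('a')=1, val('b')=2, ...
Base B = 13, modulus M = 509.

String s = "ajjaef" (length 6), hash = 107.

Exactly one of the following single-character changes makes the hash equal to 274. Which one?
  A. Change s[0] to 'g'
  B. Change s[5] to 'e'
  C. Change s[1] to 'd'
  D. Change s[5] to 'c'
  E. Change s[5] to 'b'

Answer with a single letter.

Answer: C

Derivation:
Option A: s[0]='a'->'g', delta=(7-1)*13^5 mod 509 = 374, hash=107+374 mod 509 = 481
Option B: s[5]='f'->'e', delta=(5-6)*13^0 mod 509 = 508, hash=107+508 mod 509 = 106
Option C: s[1]='j'->'d', delta=(4-10)*13^4 mod 509 = 167, hash=107+167 mod 509 = 274 <-- target
Option D: s[5]='f'->'c', delta=(3-6)*13^0 mod 509 = 506, hash=107+506 mod 509 = 104
Option E: s[5]='f'->'b', delta=(2-6)*13^0 mod 509 = 505, hash=107+505 mod 509 = 103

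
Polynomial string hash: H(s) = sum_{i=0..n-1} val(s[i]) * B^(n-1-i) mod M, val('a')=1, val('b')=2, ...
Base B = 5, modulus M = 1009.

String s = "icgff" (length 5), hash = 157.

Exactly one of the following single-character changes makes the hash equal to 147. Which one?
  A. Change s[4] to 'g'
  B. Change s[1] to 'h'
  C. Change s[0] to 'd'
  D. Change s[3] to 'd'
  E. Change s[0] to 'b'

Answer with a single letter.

Option A: s[4]='f'->'g', delta=(7-6)*5^0 mod 1009 = 1, hash=157+1 mod 1009 = 158
Option B: s[1]='c'->'h', delta=(8-3)*5^3 mod 1009 = 625, hash=157+625 mod 1009 = 782
Option C: s[0]='i'->'d', delta=(4-9)*5^4 mod 1009 = 911, hash=157+911 mod 1009 = 59
Option D: s[3]='f'->'d', delta=(4-6)*5^1 mod 1009 = 999, hash=157+999 mod 1009 = 147 <-- target
Option E: s[0]='i'->'b', delta=(2-9)*5^4 mod 1009 = 670, hash=157+670 mod 1009 = 827

Answer: D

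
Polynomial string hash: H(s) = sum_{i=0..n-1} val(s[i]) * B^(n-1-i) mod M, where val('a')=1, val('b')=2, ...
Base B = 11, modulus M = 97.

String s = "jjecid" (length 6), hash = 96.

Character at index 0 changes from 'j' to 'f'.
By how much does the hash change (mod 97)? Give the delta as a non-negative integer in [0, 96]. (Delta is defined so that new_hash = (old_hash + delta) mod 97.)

Answer: 70

Derivation:
Delta formula: (val(new) - val(old)) * B^(n-1-k) mod M
  val('f') - val('j') = 6 - 10 = -4
  B^(n-1-k) = 11^5 mod 97 = 31
  Delta = -4 * 31 mod 97 = 70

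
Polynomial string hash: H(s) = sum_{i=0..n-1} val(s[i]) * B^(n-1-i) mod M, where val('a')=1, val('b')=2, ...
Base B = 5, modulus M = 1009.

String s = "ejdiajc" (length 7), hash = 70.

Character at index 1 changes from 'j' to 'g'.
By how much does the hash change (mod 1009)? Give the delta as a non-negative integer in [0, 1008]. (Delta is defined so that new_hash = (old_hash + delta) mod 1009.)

Answer: 715

Derivation:
Delta formula: (val(new) - val(old)) * B^(n-1-k) mod M
  val('g') - val('j') = 7 - 10 = -3
  B^(n-1-k) = 5^5 mod 1009 = 98
  Delta = -3 * 98 mod 1009 = 715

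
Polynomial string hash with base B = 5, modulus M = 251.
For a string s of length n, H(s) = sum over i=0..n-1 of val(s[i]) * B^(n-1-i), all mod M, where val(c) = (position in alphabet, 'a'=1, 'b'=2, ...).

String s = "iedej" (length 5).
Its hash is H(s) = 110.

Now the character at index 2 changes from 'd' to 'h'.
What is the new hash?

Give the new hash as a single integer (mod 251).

Answer: 210

Derivation:
val('d') = 4, val('h') = 8
Position k = 2, exponent = n-1-k = 2
B^2 mod M = 5^2 mod 251 = 25
Delta = (8 - 4) * 25 mod 251 = 100
New hash = (110 + 100) mod 251 = 210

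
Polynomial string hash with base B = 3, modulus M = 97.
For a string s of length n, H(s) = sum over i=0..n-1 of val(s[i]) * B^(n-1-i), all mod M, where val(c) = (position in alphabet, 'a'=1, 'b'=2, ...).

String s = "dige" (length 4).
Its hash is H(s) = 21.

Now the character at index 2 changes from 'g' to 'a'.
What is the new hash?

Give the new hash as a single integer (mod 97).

val('g') = 7, val('a') = 1
Position k = 2, exponent = n-1-k = 1
B^1 mod M = 3^1 mod 97 = 3
Delta = (1 - 7) * 3 mod 97 = 79
New hash = (21 + 79) mod 97 = 3

Answer: 3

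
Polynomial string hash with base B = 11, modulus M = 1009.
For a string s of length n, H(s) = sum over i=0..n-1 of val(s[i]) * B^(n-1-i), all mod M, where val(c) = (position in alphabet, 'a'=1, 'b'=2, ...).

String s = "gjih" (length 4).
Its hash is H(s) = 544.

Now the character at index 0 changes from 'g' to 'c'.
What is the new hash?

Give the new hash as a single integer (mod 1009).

Answer: 265

Derivation:
val('g') = 7, val('c') = 3
Position k = 0, exponent = n-1-k = 3
B^3 mod M = 11^3 mod 1009 = 322
Delta = (3 - 7) * 322 mod 1009 = 730
New hash = (544 + 730) mod 1009 = 265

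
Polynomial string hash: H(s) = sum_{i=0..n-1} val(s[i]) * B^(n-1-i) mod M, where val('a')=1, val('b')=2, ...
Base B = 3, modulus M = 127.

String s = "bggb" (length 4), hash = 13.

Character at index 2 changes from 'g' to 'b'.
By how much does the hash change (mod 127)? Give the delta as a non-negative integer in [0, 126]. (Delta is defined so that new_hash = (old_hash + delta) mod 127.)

Answer: 112

Derivation:
Delta formula: (val(new) - val(old)) * B^(n-1-k) mod M
  val('b') - val('g') = 2 - 7 = -5
  B^(n-1-k) = 3^1 mod 127 = 3
  Delta = -5 * 3 mod 127 = 112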